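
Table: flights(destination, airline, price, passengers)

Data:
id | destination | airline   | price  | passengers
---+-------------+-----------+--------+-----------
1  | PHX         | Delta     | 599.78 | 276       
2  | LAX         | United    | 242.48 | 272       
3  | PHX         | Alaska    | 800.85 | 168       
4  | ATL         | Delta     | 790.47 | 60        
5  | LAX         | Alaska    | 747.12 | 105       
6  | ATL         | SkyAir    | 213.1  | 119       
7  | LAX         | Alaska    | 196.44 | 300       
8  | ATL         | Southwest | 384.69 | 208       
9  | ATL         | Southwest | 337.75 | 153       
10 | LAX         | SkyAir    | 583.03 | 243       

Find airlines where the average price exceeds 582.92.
SELECT airline, AVG(price)
FROM flights
GROUP BY airline
HAVING AVG(price) > 582.92

Result:
  Delta: avg=695.13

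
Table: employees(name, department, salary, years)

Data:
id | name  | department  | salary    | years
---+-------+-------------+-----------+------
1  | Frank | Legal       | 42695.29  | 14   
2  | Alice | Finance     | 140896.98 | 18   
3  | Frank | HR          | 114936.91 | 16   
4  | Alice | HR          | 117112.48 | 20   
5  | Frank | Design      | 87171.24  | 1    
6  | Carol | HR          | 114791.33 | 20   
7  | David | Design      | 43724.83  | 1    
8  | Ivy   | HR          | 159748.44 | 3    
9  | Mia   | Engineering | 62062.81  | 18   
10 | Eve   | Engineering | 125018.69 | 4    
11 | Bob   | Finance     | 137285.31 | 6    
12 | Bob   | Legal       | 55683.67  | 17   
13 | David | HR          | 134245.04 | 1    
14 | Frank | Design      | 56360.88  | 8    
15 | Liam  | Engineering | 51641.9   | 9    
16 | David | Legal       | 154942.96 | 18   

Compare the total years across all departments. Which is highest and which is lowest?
SELECT department, SUM(years)
FROM employees
GROUP BY department
ORDER BY SUM(years)

All groups:
  Design: 10
  Finance: 24
  Engineering: 31
  Legal: 49
  HR: 60

Highest: HR (60)
Lowest: Design (10)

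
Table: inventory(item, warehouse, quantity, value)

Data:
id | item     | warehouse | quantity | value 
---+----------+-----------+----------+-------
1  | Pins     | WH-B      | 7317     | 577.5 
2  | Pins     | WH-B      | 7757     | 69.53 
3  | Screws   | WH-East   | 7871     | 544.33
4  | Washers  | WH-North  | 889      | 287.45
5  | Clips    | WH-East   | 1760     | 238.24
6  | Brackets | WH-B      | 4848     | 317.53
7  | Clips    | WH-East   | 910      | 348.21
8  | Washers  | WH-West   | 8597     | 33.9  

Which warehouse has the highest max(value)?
SELECT warehouse, MAX(value) as val
FROM inventory
GROUP BY warehouse
ORDER BY val DESC
LIMIT 1

Result: WH-B with max(value) = 577.50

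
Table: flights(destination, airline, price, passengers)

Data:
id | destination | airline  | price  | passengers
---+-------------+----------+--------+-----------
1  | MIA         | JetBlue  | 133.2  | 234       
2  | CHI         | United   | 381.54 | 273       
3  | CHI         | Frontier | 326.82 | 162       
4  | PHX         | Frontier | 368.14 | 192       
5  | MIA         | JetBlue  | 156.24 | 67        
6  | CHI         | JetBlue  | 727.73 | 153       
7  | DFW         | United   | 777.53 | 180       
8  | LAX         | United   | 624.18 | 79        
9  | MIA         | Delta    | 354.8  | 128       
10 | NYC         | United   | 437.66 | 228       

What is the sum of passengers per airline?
SELECT airline, SUM(passengers) as result
FROM flights
GROUP BY airline

Result:
  Delta: 128
  Frontier: 354
  JetBlue: 454
  United: 760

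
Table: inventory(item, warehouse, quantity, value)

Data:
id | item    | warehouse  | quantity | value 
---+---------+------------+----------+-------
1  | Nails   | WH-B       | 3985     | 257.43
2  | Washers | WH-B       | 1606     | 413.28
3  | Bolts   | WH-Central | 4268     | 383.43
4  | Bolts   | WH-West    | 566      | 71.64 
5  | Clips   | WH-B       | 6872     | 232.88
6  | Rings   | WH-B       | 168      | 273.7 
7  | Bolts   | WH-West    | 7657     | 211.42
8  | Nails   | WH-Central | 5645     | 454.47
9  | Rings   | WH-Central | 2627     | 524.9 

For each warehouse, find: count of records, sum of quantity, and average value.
SELECT warehouse,
       COUNT(*) as cnt,
       SUM(quantity) as total_quantity,
       AVG(value) as avg_value
FROM inventory
GROUP BY warehouse

Result:
  WH-B: 4 records, 12631 total quantity, 294.32 avg value
  WH-Central: 3 records, 12540 total quantity, 454.27 avg value
  WH-West: 2 records, 8223 total quantity, 141.53 avg value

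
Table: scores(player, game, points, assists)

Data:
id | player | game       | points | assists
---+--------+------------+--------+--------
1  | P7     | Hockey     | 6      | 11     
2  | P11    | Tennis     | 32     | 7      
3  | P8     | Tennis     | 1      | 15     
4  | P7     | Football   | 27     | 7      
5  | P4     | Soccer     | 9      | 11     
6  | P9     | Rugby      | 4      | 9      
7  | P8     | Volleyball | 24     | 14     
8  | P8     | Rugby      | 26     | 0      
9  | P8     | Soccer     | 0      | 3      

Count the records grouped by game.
SELECT game, COUNT(*) as count
FROM scores
GROUP BY game

Result:
  Football: 1
  Hockey: 1
  Rugby: 2
  Soccer: 2
  Tennis: 2
  Volleyball: 1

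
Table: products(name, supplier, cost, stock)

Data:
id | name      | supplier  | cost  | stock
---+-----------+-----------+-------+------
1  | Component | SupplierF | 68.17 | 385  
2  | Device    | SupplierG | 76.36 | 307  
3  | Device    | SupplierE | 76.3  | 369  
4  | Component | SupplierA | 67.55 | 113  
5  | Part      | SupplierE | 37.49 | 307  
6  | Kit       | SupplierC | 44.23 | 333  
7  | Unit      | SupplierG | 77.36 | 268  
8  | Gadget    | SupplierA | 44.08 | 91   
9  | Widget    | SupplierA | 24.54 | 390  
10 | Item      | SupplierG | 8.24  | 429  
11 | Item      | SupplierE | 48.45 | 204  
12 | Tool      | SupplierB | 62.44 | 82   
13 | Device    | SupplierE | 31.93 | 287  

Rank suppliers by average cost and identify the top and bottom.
SELECT supplier, AVG(cost)
FROM products
GROUP BY supplier
ORDER BY AVG(cost)

All groups:
  SupplierC: 44.23
  SupplierA: 45.39
  SupplierE: 48.54
  SupplierG: 53.99
  SupplierB: 62.44
  SupplierF: 68.17

Highest: SupplierF (68.17)
Lowest: SupplierC (44.23)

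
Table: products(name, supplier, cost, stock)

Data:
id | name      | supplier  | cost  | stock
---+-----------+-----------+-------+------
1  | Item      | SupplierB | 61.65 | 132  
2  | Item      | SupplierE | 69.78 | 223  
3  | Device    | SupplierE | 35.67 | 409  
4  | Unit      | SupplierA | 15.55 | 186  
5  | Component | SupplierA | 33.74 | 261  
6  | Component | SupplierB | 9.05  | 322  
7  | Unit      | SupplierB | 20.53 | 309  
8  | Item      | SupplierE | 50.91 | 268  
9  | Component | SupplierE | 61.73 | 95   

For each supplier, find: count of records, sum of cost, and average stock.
SELECT supplier,
       COUNT(*) as cnt,
       SUM(cost) as total_cost,
       AVG(stock) as avg_stock
FROM products
GROUP BY supplier

Result:
  SupplierA: 2 records, 49.29 total cost, 223.50 avg stock
  SupplierB: 3 records, 91.23 total cost, 254.33 avg stock
  SupplierE: 4 records, 218.09 total cost, 248.75 avg stock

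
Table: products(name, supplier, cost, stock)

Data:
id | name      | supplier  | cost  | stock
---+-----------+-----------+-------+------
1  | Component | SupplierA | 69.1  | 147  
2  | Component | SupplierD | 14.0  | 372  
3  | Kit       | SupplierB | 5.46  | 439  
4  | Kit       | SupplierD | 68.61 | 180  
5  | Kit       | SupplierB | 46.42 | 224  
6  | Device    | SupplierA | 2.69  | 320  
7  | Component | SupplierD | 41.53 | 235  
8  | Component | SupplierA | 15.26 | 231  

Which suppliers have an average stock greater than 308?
SELECT supplier, AVG(stock)
FROM products
GROUP BY supplier
HAVING AVG(stock) > 308

Result:
  SupplierB: avg=331.50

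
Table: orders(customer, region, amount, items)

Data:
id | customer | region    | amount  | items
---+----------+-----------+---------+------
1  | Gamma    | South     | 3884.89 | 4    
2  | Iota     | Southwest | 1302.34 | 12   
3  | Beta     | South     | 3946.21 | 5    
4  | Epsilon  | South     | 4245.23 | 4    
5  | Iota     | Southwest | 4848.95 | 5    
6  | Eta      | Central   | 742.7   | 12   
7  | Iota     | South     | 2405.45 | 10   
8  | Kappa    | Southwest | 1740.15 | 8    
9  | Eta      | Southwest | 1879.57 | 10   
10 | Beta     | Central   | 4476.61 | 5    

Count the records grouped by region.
SELECT region, COUNT(*) as count
FROM orders
GROUP BY region

Result:
  Central: 2
  South: 4
  Southwest: 4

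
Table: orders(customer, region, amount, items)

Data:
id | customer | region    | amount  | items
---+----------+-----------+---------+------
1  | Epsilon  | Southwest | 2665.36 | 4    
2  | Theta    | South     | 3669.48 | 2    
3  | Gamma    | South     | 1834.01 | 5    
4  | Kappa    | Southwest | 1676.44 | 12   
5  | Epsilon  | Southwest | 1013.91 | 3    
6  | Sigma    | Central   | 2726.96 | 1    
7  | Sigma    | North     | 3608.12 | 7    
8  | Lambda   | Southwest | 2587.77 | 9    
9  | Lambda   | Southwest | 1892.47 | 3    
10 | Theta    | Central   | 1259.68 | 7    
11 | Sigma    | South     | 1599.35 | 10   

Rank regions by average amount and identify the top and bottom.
SELECT region, AVG(amount)
FROM orders
GROUP BY region
ORDER BY AVG(amount)

All groups:
  Southwest: 1967.19
  Central: 1993.32
  South: 2367.61
  North: 3608.12

Highest: North (3608.12)
Lowest: Southwest (1967.19)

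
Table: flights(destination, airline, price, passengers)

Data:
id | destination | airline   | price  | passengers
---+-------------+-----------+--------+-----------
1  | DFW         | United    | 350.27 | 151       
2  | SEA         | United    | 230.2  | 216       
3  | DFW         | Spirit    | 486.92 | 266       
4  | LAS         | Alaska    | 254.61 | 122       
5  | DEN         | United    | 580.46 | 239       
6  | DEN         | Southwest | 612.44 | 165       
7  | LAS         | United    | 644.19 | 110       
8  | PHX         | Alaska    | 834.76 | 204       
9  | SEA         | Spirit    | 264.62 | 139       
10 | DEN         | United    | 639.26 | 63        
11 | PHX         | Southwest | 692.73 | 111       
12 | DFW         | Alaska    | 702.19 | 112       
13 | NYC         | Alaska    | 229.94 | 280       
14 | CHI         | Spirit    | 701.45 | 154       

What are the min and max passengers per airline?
SELECT airline, MIN(passengers), MAX(passengers)
FROM flights
GROUP BY airline

Result:
  Alaska: min=112, max=280
  Southwest: min=111, max=165
  Spirit: min=139, max=266
  United: min=63, max=239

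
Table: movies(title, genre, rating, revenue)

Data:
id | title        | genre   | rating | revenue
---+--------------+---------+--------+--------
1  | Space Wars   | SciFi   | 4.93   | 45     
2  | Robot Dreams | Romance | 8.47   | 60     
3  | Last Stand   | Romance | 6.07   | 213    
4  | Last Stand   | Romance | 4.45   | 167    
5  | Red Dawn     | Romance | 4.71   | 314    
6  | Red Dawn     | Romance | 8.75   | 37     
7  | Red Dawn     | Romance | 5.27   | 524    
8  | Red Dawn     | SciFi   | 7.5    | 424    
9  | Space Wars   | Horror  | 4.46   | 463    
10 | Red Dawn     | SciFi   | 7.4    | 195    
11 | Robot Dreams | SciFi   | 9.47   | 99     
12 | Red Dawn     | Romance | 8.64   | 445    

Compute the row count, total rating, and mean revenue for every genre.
SELECT genre,
       COUNT(*) as cnt,
       SUM(rating) as total_rating,
       AVG(revenue) as avg_revenue
FROM movies
GROUP BY genre

Result:
  Horror: 1 records, 4.46 total rating, 463.00 avg revenue
  Romance: 7 records, 46.36 total rating, 251.43 avg revenue
  SciFi: 4 records, 29.30 total rating, 190.75 avg revenue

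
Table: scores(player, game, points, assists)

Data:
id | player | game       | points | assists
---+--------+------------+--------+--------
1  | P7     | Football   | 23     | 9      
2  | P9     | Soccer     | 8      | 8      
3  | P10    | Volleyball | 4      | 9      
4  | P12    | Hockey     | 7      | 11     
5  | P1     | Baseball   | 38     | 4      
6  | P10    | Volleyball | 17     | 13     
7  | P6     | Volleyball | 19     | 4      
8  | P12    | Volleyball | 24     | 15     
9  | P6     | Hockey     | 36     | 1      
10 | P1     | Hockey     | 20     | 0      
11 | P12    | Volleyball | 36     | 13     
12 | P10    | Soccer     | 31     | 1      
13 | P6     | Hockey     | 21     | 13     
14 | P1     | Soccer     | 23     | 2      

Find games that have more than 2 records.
SELECT game, COUNT(*) as cnt
FROM scores
GROUP BY game
HAVING COUNT(*) > 2

Result:
  Hockey: 4
  Soccer: 3
  Volleyball: 5

Note: HAVING filters groups after aggregation, WHERE filters rows before.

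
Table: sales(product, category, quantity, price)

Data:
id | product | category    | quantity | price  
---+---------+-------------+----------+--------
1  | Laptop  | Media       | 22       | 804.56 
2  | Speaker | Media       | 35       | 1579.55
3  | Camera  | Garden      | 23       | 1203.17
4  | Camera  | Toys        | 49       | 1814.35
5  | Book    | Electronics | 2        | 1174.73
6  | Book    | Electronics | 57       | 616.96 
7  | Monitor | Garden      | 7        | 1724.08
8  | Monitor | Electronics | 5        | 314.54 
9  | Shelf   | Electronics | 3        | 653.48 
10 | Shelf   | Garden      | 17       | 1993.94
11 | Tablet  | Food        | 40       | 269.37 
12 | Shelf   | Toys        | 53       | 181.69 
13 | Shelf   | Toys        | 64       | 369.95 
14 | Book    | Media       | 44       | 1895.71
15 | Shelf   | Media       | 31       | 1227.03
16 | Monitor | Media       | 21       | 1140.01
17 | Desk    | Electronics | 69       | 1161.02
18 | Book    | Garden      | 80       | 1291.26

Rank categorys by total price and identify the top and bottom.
SELECT category, SUM(price)
FROM sales
GROUP BY category
ORDER BY SUM(price)

All groups:
  Food: 269.37
  Toys: 2365.99
  Electronics: 3920.73
  Garden: 6212.45
  Media: 6646.86

Highest: Media (6646.86)
Lowest: Food (269.37)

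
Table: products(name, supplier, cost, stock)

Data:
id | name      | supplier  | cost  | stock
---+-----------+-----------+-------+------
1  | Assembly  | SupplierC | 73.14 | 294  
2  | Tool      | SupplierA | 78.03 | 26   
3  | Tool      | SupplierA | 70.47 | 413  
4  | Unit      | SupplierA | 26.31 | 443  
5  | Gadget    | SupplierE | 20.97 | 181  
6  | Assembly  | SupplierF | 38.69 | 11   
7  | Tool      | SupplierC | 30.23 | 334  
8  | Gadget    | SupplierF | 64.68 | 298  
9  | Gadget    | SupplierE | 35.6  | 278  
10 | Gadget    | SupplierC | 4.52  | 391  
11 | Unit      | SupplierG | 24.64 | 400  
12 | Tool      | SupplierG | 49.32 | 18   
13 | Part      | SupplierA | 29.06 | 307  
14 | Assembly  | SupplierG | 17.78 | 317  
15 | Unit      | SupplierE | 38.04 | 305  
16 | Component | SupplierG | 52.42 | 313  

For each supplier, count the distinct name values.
SELECT supplier, COUNT(DISTINCT name)
FROM products
GROUP BY supplier

Result:
  SupplierA: 3 distinct
  SupplierC: 3 distinct
  SupplierE: 2 distinct
  SupplierF: 2 distinct
  SupplierG: 4 distinct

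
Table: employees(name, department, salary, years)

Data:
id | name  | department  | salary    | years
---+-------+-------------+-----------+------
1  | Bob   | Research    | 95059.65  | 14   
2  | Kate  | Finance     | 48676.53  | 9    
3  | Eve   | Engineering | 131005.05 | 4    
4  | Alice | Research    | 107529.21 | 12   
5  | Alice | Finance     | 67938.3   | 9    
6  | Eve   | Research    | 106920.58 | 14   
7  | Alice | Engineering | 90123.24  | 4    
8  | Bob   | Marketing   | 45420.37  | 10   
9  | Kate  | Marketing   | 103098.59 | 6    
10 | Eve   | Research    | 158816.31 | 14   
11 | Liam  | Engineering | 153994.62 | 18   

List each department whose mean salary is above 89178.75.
SELECT department, AVG(salary)
FROM employees
GROUP BY department
HAVING AVG(salary) > 89178.75

Result:
  Engineering: avg=125040.97
  Research: avg=117081.44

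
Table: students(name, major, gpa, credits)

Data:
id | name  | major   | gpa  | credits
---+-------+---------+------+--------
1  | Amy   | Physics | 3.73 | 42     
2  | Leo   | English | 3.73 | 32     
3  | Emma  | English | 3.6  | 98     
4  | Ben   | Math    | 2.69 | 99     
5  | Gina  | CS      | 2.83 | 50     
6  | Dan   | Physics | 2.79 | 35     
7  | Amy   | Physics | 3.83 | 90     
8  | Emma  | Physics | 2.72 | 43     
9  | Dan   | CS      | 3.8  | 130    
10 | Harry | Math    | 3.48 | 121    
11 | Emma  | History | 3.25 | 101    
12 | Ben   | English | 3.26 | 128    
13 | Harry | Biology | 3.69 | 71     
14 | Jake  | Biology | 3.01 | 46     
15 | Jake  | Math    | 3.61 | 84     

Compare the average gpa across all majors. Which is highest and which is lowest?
SELECT major, AVG(gpa)
FROM students
GROUP BY major
ORDER BY AVG(gpa)

All groups:
  History: 3.25
  Math: 3.26
  Physics: 3.27
  CS: 3.32
  Biology: 3.35
  English: 3.53

Highest: English (3.53)
Lowest: History (3.25)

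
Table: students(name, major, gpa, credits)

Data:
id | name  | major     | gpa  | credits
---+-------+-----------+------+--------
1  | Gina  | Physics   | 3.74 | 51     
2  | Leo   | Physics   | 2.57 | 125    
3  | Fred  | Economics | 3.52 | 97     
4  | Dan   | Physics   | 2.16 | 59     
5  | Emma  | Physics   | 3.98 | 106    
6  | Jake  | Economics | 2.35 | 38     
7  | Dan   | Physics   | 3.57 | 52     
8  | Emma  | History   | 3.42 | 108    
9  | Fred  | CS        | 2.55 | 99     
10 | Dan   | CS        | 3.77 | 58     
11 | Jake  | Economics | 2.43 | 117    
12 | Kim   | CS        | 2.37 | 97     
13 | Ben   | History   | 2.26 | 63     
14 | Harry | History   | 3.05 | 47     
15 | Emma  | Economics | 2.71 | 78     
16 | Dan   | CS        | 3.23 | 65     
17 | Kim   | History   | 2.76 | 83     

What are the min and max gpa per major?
SELECT major, MIN(gpa), MAX(gpa)
FROM students
GROUP BY major

Result:
  CS: min=2.37, max=3.77
  Economics: min=2.35, max=3.52
  History: min=2.26, max=3.42
  Physics: min=2.16, max=3.98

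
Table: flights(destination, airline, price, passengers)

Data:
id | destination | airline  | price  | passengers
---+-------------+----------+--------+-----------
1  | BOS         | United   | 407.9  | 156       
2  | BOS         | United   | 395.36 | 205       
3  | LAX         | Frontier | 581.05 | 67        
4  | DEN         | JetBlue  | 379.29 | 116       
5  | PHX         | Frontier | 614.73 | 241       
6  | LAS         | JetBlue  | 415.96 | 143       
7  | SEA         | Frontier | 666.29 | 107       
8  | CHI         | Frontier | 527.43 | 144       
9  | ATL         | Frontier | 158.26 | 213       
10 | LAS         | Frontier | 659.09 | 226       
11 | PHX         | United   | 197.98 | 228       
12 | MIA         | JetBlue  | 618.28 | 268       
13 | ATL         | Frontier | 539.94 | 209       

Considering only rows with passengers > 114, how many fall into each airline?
SELECT airline, COUNT(*)
FROM flights
WHERE passengers > 114
GROUP BY airline

Note: WHERE filters rows before grouping.

Result:
  Frontier: 5
  JetBlue: 3
  United: 3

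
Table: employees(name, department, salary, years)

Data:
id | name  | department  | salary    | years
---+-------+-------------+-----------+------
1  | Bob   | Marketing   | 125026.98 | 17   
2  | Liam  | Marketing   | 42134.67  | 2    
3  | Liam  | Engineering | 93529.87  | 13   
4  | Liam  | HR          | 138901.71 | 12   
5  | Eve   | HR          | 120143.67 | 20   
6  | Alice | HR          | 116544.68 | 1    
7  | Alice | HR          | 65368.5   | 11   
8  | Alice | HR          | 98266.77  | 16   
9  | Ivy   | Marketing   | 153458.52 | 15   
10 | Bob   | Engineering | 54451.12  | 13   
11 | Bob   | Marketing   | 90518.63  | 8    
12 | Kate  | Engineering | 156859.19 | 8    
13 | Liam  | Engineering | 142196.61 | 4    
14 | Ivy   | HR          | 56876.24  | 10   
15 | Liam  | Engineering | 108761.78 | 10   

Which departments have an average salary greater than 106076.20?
SELECT department, AVG(salary)
FROM employees
GROUP BY department
HAVING AVG(salary) > 106076.20

Result:
  Engineering: avg=111159.71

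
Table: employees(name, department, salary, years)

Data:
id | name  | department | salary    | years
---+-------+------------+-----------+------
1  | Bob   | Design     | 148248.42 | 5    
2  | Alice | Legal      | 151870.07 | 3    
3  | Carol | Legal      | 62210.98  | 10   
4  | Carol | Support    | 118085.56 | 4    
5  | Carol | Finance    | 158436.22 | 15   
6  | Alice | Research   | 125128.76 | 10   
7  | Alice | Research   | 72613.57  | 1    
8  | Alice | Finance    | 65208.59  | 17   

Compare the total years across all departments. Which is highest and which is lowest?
SELECT department, SUM(years)
FROM employees
GROUP BY department
ORDER BY SUM(years)

All groups:
  Support: 4
  Design: 5
  Research: 11
  Legal: 13
  Finance: 32

Highest: Finance (32)
Lowest: Support (4)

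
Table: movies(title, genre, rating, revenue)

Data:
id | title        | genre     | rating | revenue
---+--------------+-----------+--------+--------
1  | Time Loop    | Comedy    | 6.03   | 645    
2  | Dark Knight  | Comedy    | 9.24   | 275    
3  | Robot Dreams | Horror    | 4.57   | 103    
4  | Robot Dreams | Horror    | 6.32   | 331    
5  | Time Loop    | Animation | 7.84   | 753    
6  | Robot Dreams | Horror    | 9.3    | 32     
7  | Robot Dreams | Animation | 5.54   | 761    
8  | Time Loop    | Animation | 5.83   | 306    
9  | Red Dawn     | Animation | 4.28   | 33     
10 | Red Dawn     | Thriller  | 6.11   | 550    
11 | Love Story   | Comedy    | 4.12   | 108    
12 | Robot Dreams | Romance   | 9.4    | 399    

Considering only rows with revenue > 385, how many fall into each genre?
SELECT genre, COUNT(*)
FROM movies
WHERE revenue > 385
GROUP BY genre

Note: WHERE filters rows before grouping.

Result:
  Animation: 2
  Comedy: 1
  Romance: 1
  Thriller: 1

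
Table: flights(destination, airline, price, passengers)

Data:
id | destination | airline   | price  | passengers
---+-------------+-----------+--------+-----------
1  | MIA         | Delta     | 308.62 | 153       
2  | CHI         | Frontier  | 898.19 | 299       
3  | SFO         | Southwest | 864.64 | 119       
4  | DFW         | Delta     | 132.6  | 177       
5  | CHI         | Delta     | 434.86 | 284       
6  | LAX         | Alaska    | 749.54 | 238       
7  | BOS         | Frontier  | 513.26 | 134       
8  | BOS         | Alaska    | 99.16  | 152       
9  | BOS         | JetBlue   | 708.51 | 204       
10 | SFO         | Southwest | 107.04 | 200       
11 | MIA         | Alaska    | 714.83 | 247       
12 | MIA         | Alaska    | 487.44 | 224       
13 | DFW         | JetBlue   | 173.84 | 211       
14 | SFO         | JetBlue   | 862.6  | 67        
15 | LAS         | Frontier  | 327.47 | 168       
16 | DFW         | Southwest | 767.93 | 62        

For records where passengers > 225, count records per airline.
SELECT airline, COUNT(*)
FROM flights
WHERE passengers > 225
GROUP BY airline

Note: WHERE filters rows before grouping.

Result:
  Alaska: 2
  Delta: 1
  Frontier: 1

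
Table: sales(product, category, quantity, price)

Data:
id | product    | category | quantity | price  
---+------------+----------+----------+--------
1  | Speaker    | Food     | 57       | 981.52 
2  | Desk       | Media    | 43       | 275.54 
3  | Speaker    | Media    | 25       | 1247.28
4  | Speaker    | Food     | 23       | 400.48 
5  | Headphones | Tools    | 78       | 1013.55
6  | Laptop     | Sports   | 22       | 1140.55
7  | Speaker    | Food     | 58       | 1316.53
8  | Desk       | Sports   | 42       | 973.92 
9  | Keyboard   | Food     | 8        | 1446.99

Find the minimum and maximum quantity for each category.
SELECT category, MIN(quantity), MAX(quantity)
FROM sales
GROUP BY category

Result:
  Food: min=8, max=58
  Media: min=25, max=43
  Sports: min=22, max=42
  Tools: min=78, max=78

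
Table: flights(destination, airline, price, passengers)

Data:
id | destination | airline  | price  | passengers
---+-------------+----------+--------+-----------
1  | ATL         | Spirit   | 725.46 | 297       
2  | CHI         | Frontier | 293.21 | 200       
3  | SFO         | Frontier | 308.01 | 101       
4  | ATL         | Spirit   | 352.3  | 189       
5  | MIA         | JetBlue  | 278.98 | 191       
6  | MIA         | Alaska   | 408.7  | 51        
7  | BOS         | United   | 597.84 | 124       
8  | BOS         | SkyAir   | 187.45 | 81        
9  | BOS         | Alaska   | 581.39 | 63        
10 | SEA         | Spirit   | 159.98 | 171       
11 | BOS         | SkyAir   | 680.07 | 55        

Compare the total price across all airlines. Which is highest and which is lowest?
SELECT airline, SUM(price)
FROM flights
GROUP BY airline
ORDER BY SUM(price)

All groups:
  JetBlue: 278.98
  United: 597.84
  Frontier: 601.22
  SkyAir: 867.52
  Alaska: 990.09
  Spirit: 1237.74

Highest: Spirit (1237.74)
Lowest: JetBlue (278.98)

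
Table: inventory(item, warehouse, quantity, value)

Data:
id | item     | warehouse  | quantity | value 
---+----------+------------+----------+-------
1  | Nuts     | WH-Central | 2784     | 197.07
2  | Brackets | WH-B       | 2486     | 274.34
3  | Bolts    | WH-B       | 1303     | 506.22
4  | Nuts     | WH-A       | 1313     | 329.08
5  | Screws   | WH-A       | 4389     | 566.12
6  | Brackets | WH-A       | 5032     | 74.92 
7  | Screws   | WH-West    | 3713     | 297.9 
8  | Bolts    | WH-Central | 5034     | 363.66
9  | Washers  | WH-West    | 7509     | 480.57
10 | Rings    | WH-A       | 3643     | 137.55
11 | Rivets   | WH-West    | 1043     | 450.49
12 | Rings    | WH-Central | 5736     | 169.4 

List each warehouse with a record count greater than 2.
SELECT warehouse, COUNT(*) as cnt
FROM inventory
GROUP BY warehouse
HAVING COUNT(*) > 2

Result:
  WH-A: 4
  WH-Central: 3
  WH-West: 3

Note: HAVING filters groups after aggregation, WHERE filters rows before.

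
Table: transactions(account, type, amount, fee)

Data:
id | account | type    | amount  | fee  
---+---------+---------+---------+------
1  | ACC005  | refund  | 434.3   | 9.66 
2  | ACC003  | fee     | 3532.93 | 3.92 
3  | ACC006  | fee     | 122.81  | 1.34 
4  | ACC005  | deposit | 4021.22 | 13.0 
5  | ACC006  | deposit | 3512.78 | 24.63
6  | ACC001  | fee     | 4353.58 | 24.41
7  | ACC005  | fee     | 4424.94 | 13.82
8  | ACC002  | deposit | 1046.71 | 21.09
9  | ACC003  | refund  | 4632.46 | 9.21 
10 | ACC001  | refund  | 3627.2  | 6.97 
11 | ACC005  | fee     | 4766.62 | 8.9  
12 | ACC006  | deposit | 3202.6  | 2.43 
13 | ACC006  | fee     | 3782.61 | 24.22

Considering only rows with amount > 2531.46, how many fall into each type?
SELECT type, COUNT(*)
FROM transactions
WHERE amount > 2531.46
GROUP BY type

Note: WHERE filters rows before grouping.

Result:
  deposit: 3
  fee: 5
  refund: 2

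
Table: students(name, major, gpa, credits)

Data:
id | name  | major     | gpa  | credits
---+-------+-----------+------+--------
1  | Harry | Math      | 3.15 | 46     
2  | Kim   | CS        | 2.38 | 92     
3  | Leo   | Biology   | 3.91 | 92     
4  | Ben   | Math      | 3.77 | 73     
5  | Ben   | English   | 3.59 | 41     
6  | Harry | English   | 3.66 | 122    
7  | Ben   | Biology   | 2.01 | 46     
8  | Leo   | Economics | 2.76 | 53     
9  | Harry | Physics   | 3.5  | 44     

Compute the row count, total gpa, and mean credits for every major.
SELECT major,
       COUNT(*) as cnt,
       SUM(gpa) as total_gpa,
       AVG(credits) as avg_credits
FROM students
GROUP BY major

Result:
  Biology: 2 records, 5.92 total gpa, 69.00 avg credits
  CS: 1 records, 2.38 total gpa, 92.00 avg credits
  Economics: 1 records, 2.76 total gpa, 53.00 avg credits
  English: 2 records, 7.25 total gpa, 81.50 avg credits
  Math: 2 records, 6.92 total gpa, 59.50 avg credits
  Physics: 1 records, 3.50 total gpa, 44.00 avg credits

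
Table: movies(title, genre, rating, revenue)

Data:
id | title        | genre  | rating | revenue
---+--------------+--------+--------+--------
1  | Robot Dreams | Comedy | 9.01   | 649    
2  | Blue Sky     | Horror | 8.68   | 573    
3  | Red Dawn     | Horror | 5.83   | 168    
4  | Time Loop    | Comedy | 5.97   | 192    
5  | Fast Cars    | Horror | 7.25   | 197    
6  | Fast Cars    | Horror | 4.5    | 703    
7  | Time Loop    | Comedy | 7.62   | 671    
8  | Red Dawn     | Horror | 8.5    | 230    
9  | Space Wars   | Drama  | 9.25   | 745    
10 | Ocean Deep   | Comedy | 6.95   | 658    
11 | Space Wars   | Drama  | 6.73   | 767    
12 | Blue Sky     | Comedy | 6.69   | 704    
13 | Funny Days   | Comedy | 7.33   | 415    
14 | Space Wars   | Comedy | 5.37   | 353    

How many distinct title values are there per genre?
SELECT genre, COUNT(DISTINCT title)
FROM movies
GROUP BY genre

Result:
  Comedy: 6 distinct
  Drama: 1 distinct
  Horror: 3 distinct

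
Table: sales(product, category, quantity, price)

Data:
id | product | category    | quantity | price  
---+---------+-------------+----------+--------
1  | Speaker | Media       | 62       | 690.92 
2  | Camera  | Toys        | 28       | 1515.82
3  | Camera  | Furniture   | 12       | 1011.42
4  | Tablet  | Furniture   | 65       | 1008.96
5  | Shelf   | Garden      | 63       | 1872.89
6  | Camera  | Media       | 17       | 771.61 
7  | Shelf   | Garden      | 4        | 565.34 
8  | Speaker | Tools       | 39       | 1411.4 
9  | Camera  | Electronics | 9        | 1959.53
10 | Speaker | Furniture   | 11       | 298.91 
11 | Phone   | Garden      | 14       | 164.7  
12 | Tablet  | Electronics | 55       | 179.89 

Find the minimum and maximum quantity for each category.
SELECT category, MIN(quantity), MAX(quantity)
FROM sales
GROUP BY category

Result:
  Electronics: min=9, max=55
  Furniture: min=11, max=65
  Garden: min=4, max=63
  Media: min=17, max=62
  Tools: min=39, max=39
  Toys: min=28, max=28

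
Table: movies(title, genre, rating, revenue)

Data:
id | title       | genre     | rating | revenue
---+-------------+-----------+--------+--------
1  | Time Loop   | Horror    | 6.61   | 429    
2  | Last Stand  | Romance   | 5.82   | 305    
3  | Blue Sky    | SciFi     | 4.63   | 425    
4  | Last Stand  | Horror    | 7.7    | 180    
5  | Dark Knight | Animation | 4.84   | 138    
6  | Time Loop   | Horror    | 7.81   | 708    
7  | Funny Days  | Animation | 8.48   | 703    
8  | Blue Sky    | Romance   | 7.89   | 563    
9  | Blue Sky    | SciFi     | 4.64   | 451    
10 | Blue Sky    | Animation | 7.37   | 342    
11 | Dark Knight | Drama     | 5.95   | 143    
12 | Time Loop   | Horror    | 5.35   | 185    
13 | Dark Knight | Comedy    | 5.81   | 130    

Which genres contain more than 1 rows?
SELECT genre, COUNT(*) as cnt
FROM movies
GROUP BY genre
HAVING COUNT(*) > 1

Result:
  Animation: 3
  Horror: 4
  Romance: 2
  SciFi: 2

Note: HAVING filters groups after aggregation, WHERE filters rows before.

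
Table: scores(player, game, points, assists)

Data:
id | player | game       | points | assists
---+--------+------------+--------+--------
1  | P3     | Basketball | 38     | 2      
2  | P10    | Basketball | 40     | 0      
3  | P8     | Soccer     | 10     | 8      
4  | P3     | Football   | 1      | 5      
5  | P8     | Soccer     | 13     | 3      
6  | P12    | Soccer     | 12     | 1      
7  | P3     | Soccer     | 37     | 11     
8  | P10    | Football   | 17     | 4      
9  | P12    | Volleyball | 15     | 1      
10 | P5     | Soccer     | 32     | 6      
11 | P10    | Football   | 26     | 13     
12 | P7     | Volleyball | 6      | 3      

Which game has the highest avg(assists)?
SELECT game, AVG(assists) as val
FROM scores
GROUP BY game
ORDER BY val DESC
LIMIT 1

Result: Football with avg(assists) = 7.33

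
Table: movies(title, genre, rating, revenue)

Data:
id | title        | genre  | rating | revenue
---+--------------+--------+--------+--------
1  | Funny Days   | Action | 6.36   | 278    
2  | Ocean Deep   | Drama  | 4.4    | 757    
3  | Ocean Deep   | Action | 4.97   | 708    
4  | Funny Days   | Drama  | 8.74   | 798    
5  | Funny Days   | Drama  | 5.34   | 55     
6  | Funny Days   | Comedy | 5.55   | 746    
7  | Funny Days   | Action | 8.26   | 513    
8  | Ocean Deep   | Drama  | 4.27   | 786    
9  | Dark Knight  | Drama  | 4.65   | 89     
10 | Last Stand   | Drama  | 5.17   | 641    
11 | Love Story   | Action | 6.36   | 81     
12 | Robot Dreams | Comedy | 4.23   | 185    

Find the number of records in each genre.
SELECT genre, COUNT(*) as count
FROM movies
GROUP BY genre

Result:
  Action: 4
  Comedy: 2
  Drama: 6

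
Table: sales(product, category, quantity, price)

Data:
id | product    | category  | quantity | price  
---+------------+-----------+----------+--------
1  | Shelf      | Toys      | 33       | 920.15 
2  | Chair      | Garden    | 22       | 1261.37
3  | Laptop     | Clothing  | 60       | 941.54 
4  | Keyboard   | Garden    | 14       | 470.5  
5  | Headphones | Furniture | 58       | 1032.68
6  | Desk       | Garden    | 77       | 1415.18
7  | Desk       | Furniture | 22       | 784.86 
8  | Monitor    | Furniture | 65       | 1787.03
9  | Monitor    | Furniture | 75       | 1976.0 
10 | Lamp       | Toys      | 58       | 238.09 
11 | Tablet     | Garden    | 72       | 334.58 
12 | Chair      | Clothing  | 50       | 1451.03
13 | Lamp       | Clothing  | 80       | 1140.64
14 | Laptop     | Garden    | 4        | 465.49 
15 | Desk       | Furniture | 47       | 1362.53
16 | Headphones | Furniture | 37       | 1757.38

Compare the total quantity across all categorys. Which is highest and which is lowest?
SELECT category, SUM(quantity)
FROM sales
GROUP BY category
ORDER BY SUM(quantity)

All groups:
  Toys: 91
  Garden: 189
  Clothing: 190
  Furniture: 304

Highest: Furniture (304)
Lowest: Toys (91)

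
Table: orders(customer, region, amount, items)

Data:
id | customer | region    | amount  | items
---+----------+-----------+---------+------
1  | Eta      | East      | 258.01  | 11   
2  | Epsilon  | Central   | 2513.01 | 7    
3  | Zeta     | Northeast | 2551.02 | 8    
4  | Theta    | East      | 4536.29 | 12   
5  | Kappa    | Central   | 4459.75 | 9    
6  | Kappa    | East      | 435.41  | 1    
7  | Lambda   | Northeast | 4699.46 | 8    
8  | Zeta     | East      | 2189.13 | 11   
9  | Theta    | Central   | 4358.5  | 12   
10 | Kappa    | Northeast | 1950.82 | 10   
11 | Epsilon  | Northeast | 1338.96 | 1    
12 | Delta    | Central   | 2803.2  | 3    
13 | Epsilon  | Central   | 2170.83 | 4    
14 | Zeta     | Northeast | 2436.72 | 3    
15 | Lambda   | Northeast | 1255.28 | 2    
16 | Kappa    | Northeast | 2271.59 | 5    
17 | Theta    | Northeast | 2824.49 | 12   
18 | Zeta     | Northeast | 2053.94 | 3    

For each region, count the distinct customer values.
SELECT region, COUNT(DISTINCT customer)
FROM orders
GROUP BY region

Result:
  Central: 4 distinct
  East: 4 distinct
  Northeast: 5 distinct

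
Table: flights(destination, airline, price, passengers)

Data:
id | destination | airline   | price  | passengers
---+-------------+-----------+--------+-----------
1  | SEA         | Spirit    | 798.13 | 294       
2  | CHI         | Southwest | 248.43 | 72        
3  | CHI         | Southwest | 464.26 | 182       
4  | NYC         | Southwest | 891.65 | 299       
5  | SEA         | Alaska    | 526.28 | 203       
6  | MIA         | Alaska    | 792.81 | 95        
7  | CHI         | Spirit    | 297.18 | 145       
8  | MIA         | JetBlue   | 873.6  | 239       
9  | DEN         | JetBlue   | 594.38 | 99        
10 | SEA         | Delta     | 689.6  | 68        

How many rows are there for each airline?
SELECT airline, COUNT(*) as count
FROM flights
GROUP BY airline

Result:
  Alaska: 2
  Delta: 1
  JetBlue: 2
  Southwest: 3
  Spirit: 2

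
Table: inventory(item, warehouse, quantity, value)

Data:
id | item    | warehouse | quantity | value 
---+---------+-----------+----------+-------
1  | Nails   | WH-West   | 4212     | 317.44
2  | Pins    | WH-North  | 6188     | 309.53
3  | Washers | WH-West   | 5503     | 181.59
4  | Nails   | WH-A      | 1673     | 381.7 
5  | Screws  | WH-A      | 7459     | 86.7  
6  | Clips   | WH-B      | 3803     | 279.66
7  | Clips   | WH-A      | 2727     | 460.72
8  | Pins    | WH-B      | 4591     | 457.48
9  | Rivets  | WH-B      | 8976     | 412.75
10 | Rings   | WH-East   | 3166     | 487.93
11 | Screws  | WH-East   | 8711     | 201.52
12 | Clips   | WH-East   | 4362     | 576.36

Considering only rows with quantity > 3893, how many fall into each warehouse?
SELECT warehouse, COUNT(*)
FROM inventory
WHERE quantity > 3893
GROUP BY warehouse

Note: WHERE filters rows before grouping.

Result:
  WH-A: 1
  WH-B: 2
  WH-East: 2
  WH-North: 1
  WH-West: 2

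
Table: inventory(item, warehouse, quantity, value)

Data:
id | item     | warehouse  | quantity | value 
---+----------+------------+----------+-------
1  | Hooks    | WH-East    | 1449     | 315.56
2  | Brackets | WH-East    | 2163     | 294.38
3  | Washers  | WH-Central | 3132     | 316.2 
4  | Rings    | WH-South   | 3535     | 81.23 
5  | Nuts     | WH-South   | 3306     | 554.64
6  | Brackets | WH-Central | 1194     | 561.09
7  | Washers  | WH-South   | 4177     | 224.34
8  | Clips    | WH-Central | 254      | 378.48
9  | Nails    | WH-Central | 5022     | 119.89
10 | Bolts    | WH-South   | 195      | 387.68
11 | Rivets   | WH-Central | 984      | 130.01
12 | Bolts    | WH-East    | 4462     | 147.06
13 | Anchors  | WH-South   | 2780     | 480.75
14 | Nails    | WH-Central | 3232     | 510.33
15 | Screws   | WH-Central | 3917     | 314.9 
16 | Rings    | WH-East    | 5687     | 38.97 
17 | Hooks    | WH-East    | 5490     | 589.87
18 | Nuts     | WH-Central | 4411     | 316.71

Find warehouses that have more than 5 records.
SELECT warehouse, COUNT(*) as cnt
FROM inventory
GROUP BY warehouse
HAVING COUNT(*) > 5

Result:
  WH-Central: 8

Note: HAVING filters groups after aggregation, WHERE filters rows before.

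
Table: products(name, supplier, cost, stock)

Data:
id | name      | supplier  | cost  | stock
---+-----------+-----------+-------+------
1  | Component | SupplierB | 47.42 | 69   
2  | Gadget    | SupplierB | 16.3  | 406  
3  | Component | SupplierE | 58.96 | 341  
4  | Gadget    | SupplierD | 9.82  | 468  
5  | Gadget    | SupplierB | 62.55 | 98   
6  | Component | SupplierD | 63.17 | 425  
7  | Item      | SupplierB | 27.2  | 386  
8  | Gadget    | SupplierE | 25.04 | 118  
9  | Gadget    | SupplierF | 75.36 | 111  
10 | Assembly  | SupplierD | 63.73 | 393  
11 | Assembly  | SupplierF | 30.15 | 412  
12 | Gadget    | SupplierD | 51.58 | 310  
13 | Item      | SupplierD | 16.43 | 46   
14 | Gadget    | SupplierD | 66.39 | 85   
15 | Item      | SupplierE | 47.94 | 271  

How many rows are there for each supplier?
SELECT supplier, COUNT(*) as count
FROM products
GROUP BY supplier

Result:
  SupplierB: 4
  SupplierD: 6
  SupplierE: 3
  SupplierF: 2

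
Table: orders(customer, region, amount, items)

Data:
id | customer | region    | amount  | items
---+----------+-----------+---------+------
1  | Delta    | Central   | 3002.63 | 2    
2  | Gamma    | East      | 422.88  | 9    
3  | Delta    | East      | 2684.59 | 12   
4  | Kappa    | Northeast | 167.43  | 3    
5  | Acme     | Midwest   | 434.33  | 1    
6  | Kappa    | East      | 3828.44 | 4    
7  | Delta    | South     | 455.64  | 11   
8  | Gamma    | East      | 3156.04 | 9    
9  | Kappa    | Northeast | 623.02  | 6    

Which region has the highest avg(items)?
SELECT region, AVG(items) as val
FROM orders
GROUP BY region
ORDER BY val DESC
LIMIT 1

Result: South with avg(items) = 11.00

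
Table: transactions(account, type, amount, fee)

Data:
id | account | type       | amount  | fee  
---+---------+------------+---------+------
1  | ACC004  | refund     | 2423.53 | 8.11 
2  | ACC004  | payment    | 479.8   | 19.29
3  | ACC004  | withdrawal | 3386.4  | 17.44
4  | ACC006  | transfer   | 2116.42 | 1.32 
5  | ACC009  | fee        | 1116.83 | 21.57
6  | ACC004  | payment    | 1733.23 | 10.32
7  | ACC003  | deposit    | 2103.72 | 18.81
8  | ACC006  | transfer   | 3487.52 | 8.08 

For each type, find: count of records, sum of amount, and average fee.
SELECT type,
       COUNT(*) as cnt,
       SUM(amount) as total_amount,
       AVG(fee) as avg_fee
FROM transactions
GROUP BY type

Result:
  deposit: 1 records, 2103.72 total amount, 18.81 avg fee
  fee: 1 records, 1116.83 total amount, 21.57 avg fee
  payment: 2 records, 2213.03 total amount, 14.81 avg fee
  refund: 1 records, 2423.53 total amount, 8.11 avg fee
  transfer: 2 records, 5603.94 total amount, 4.70 avg fee
  withdrawal: 1 records, 3386.40 total amount, 17.44 avg fee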